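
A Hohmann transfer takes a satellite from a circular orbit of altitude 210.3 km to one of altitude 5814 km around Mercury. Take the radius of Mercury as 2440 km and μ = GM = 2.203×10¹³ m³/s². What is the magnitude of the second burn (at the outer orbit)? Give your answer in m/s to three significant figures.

Δv ≈ 495 m/s

r₁ = 2440 + 210.3 = 2650.3 km = 2.6503×10⁶ m.
r₂ = 2440 + 5814 = 8254.0 km = 8.2540×10⁶ m.
Transfer ellipse a_t = (r₁ + r₂)/2 = 5.452×10⁶ m.
At r₁: circular v_c1 = √(μ/r₁) = 2883 m/s; transfer-periherm v_p = √[μ(2/r₁ − 1/a_t)] = 3547 m/s.
At r₂: circular v_c2 = √(μ/r₂) = 1634 m/s; transfer-apoherm v_a = √[μ(2/r₂ − 1/a_t)] = 1139 m/s.
Δv₂ = v_c2 − v_a = 494.7 m/s.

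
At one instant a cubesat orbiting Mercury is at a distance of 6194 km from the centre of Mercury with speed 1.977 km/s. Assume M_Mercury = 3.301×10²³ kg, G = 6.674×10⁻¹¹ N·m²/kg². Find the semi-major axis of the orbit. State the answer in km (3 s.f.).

a ≈ 6870 km

μ = GM = 6.674×10⁻¹¹ × 3.301×10²³ = 2.203×10¹³ m³/s².
r = 6.194×10⁶ m.
Vis-viva rearranged: 1/a = 2/r − v²/μ = 3.229×10⁻⁷ − 1.774×10⁻⁷ = 1.455×10⁻⁷ m⁻¹.
a = 6.874×10⁶ m = 6873.7 km.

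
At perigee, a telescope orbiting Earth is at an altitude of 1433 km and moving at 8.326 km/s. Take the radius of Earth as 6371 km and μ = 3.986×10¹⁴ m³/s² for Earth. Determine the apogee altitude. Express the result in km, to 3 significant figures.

r_p = 6371 + 1433 = 7804.0 km = 7.804×10⁶ m.
Specific energy ε = v²/2 − μ/r = -1.642×10⁷ J/kg, so a = −μ/(2ε) = 1.214×10⁷ m.
The apsides satisfy r_p + r_a = 2a, so the apogee radius is 2a − r_p = 1.648×10⁷ m = 16478 km.
Apogee altitude = 16478 − 6371 = 10107 km.

apogee altitude ≈ 10100 km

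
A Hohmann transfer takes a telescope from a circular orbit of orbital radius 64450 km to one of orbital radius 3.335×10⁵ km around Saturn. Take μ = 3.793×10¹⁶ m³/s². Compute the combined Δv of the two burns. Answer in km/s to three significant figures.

r₁ = 64450 km = 6.445×10⁷ m.
r₂ = 3.335×10⁵ km = 3.335×10⁸ m.
Transfer ellipse a_t = (r₁ + r₂)/2 = 1.990×10⁸ m.
At r₁: circular v_c1 = √(μ/r₁) = 24260 m/s; transfer-perikrone v_p = √[μ(2/r₁ − 1/a_t)] = 31410 m/s.
Δv₁ = v_p − v_c1 = 7148 m/s.
At r₂: circular v_c2 = √(μ/r₂) = 10660 m/s; transfer-apokrone v_a = √[μ(2/r₂ − 1/a_t)] = 6070 m/s.
Δv₂ = v_c2 − v_a = 4595 m/s.
Total Δv = Δv₁ + Δv₂ = 11740 m/s = 11.74 km/s.

Δv_total ≈ 11.7 km/s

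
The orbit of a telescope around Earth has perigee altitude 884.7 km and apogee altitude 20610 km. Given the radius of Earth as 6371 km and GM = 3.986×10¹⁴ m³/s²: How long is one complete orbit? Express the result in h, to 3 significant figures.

T ≈ 6.19 h

r_p = 6371 + 884.7 = 7255.7 km = 7.2557×10⁶ m.
r_a = 6371 + 20610 = 26981 km = 2.6981×10⁷ m.
Semi-major axis a = (r_p + r_a)/2 = (7255.7 + 26981)/2 = 17118 km = 1.712×10⁷ m.
By Kepler's third law T = 2π√(a³/μ) = 2π × 3.548×10³ = 2.229×10⁴ s.
= 6.192 h.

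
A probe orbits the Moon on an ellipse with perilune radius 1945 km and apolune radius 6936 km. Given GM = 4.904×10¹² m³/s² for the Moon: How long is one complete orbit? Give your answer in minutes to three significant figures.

T ≈ 442 minutes

Semi-major axis a = (r_p + r_a)/2 = (1945.0 + 6936.0)/2 = 4440.5 km = 4.440×10⁶ m.
By Kepler's third law T = 2π√(a³/μ) = 2π × 4.225×10³ = 2.655×10⁴ s.
= 442.5 minutes.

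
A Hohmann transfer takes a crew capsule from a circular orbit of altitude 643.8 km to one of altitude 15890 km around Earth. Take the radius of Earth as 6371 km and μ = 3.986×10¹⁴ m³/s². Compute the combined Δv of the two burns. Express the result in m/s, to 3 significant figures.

Δv_total ≈ 3060 m/s

r₁ = 6371 + 643.8 = 7014.8 km = 7.0148×10⁶ m.
r₂ = 6371 + 15890 = 22261 km = 2.2261×10⁷ m.
Transfer ellipse a_t = (r₁ + r₂)/2 = 1.464×10⁷ m.
At r₁: circular v_c1 = √(μ/r₁) = 7538 m/s; transfer-perigee v_p = √[μ(2/r₁ − 1/a_t)] = 9296 m/s.
Δv₁ = v_p − v_c1 = 1758 m/s.
At r₂: circular v_c2 = √(μ/r₂) = 4232 m/s; transfer-apogee v_a = √[μ(2/r₂ − 1/a_t)] = 2929 m/s.
Δv₂ = v_c2 − v_a = 1302 m/s.
Total Δv = Δv₁ + Δv₂ = 3060 m/s.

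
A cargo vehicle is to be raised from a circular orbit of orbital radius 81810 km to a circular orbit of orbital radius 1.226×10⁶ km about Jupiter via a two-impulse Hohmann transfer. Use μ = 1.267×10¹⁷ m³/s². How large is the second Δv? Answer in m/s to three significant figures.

r₁ = 81810 km = 8.181×10⁷ m.
r₂ = 1.226×10⁶ km = 1.226×10⁹ m.
Transfer ellipse a_t = (r₁ + r₂)/2 = 6.539×10⁸ m.
At r₁: circular v_c1 = √(μ/r₁) = 39350 m/s; transfer-perijove v_p = √[μ(2/r₁ − 1/a_t)] = 53890 m/s.
At r₂: circular v_c2 = √(μ/r₂) = 10170 m/s; transfer-apojove v_a = √[μ(2/r₂ − 1/a_t)] = 3596 m/s.
Δv₂ = v_c2 − v_a = 6570 m/s.

Δv ≈ 6570 m/s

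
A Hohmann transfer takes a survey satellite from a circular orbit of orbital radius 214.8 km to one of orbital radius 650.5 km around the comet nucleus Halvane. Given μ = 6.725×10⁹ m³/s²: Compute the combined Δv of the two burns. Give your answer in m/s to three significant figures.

r₁ = 214.8 km = 2.148×10⁵ m.
r₂ = 650.5 km = 6.505×10⁵ m.
Transfer ellipse a_t = (r₁ + r₂)/2 = 4.326×10⁵ m.
At r₁: circular v_c1 = √(μ/r₁) = 176.9 m/s; transfer-periapsis v_p = √[μ(2/r₁ − 1/a_t)] = 217.0 m/s.
Δv₁ = v_p − v_c1 = 40.02 m/s.
At r₂: circular v_c2 = √(μ/r₂) = 101.7 m/s; transfer-apoapsis v_a = √[μ(2/r₂ − 1/a_t)] = 71.64 m/s.
Δv₂ = v_c2 − v_a = 30.03 m/s.
Total Δv = Δv₁ + Δv₂ = 70.06 m/s.

Δv_total ≈ 70.1 m/s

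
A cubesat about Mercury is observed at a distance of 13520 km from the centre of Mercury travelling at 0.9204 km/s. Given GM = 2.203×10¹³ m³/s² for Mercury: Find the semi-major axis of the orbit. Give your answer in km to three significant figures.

r = 1.352×10⁷ m.
Specific orbital energy ε = v²/2 − μ/r = (920.4)²/2 − 2.203×10¹³/1.352×10⁷ = -1.206×10⁶ J/kg.
Since ε = −μ/(2a), a = −μ/(2ε) = 9.134×10⁶ m = 9134.5 km.

a ≈ 9130 km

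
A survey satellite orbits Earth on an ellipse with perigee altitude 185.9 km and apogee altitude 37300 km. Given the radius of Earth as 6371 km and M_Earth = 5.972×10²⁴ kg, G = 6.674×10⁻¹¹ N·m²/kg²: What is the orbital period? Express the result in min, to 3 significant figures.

T ≈ 660 min

μ = GM = 6.674×10⁻¹¹ × 5.972×10²⁴ = 3.986×10¹⁴ m³/s².
r_p = 6371 + 185.9 = 6556.9 km = 6.5569×10⁶ m.
r_a = 6371 + 37300 = 43671 km = 4.3671×10⁷ m.
Semi-major axis a = (r_p + r_a)/2 = (6556.9 + 43671)/2 = 25114 km = 2.511×10⁷ m.
By Kepler's third law T = 2π√(a³/μ) = 2π × 6.304×10³ = 3.961×10⁴ s.
= 660.2 min.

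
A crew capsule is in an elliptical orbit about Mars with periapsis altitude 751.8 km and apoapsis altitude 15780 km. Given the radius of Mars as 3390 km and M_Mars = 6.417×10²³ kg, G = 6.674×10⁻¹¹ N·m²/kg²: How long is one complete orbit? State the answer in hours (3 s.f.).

T ≈ 10.6 hours

μ = GM = 6.674×10⁻¹¹ × 6.417×10²³ = 4.283×10¹³ m³/s².
r_p = 3390 + 751.8 = 4141.8 km = 4.1418×10⁶ m.
r_a = 3390 + 15780 = 19170 km = 1.9170×10⁷ m.
Semi-major axis a = (r_p + r_a)/2 = (4141.8 + 19170)/2 = 11656 km = 1.166×10⁷ m.
By Kepler's third law T = 2π√(a³/μ) = 2π × 6.081×10³ = 3.821×10⁴ s.
= 10.61 hours.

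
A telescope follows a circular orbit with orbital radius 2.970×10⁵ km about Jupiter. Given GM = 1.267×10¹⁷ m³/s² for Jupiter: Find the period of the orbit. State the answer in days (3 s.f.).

r = 2.970×10⁵ km = 2.970×10⁸ m.
Kepler's third law: T = 2π√(r³/μ) = 2π√((2.970×10⁸)³ / 1.267×10¹⁷).
r³/μ = 2.068×10⁸ s², so T = 2π × 1.438×10⁴ = 9.035×10⁴ s.
Converting: 9.035×10⁴ s ÷ 86400 = 1.046 days.

T ≈ 1.05 days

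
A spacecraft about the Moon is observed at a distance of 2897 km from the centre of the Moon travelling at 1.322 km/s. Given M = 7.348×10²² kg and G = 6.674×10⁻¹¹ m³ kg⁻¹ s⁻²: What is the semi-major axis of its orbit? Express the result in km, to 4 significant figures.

a ≈ 2994 km

μ = GM = 6.674×10⁻¹¹ × 7.348×10²² = 4.904×10¹² m³/s².
r = 2.897×10⁶ m.
Vis-viva rearranged: 1/a = 2/r − v²/μ = 6.904×10⁻⁷ − 3.564×10⁻⁷ = 3.340×10⁻⁷ m⁻¹.
a = 2.994×10⁶ m = 2994.1 km.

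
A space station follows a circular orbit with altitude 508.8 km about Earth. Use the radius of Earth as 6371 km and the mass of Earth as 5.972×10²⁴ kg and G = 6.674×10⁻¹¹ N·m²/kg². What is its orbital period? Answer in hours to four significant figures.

μ = GM = 6.674×10⁻¹¹ × 5.972×10²⁴ = 3.986×10¹⁴ m³/s².
r = 6371 + 508.8 = 6879.8 km = 6.8798×10⁶ m.
Kepler's third law: T = 2π√(r³/μ) = 2π√((6.880×10⁶)³ / 3.986×10¹⁴).
r³/μ = 8.170×10⁵ s², so T = 2π × 9.039×10² = 5.679×10³ s.
Converting: 5.679×10³ s ÷ 3600 = 1.578 hours.

T ≈ 1.578 hours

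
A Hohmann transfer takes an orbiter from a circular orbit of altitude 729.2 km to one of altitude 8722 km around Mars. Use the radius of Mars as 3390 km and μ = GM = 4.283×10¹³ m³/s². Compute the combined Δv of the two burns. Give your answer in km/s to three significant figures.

r₁ = 3390 + 729.2 = 4119.2 km = 4.1192×10⁶ m.
r₂ = 3390 + 8722 = 12112 km = 1.2112×10⁷ m.
Transfer ellipse a_t = (r₁ + r₂)/2 = 8.116×10⁶ m.
At r₁: circular v_c1 = √(μ/r₁) = 3225 m/s; transfer-periapsis v_p = √[μ(2/r₁ − 1/a_t)] = 3939 m/s.
Δv₁ = v_p − v_c1 = 714.7 m/s.
At r₂: circular v_c2 = √(μ/r₂) = 1880 m/s; transfer-apoapsis v_a = √[μ(2/r₂ − 1/a_t)] = 1340 m/s.
Δv₂ = v_c2 − v_a = 540.8 m/s.
Total Δv = Δv₁ + Δv₂ = 1255 m/s = 1.255 km/s.

Δv_total ≈ 1.26 km/s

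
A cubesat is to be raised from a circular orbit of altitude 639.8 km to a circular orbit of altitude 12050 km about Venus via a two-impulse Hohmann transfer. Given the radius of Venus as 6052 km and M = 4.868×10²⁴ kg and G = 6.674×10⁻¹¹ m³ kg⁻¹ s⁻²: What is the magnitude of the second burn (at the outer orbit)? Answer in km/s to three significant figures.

μ = GM = 6.674×10⁻¹¹ × 4.868×10²⁴ = 3.249×10¹⁴ m³/s².
r₁ = 6052 + 639.8 = 6691.8 km = 6.6918×10⁶ m.
r₂ = 6052 + 12050 = 18102 km = 1.8102×10⁷ m.
Transfer ellipse a_t = (r₁ + r₂)/2 = 1.240×10⁷ m.
At r₁: circular v_c1 = √(μ/r₁) = 6968 m/s; transfer-periapsis v_p = √[μ(2/r₁ − 1/a_t)] = 8420 m/s.
At r₂: circular v_c2 = √(μ/r₂) = 4236 m/s; transfer-apoapsis v_a = √[μ(2/r₂ − 1/a_t)] = 3113 m/s.
Δv₂ = v_c2 − v_a = 1124 m/s.
= 1.124 km/s.

Δv ≈ 1.12 km/s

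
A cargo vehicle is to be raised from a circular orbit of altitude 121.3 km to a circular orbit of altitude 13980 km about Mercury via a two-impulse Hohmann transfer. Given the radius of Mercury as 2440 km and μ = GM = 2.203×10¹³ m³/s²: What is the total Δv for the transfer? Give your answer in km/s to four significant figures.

Δv_total ≈ 1.481 km/s

r₁ = 2440 + 121.3 = 2561.3 km = 2.5613×10⁶ m.
r₂ = 2440 + 13980 = 16420 km = 1.6420×10⁷ m.
Transfer ellipse a_t = (r₁ + r₂)/2 = 9.491×10⁶ m.
At r₁: circular v_c1 = √(μ/r₁) = 2933 m/s; transfer-periherm v_p = √[μ(2/r₁ − 1/a_t)] = 3858 m/s.
Δv₁ = v_p − v_c1 = 924.8 m/s.
At r₂: circular v_c2 = √(μ/r₂) = 1158 m/s; transfer-apoherm v_a = √[μ(2/r₂ − 1/a_t)] = 601.7 m/s.
Δv₂ = v_c2 − v_a = 556.6 m/s.
Total Δv = Δv₁ + Δv₂ = 1481 m/s = 1.481 km/s.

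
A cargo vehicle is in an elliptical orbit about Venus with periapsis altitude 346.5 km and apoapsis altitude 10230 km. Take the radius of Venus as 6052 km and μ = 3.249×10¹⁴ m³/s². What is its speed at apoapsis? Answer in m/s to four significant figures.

v ≈ 3355 m/s

r_p = 6052 + 346.5 = 6398.5 km = 6.3985×10⁶ m.
r_a = 6052 + 10230 = 16282 km = 1.6282×10⁷ m.
Semi-major axis a = (r_p + r_a)/2 = 11340 km = 1.134×10⁷ m.
Vis-viva: v² = μ(2/r − 1/a) = 3.249×10¹⁴ × (1.228×10⁻⁷ − 8.818×10⁻⁸) = 1.126×10⁷ m²/s².
v = 3355 m/s.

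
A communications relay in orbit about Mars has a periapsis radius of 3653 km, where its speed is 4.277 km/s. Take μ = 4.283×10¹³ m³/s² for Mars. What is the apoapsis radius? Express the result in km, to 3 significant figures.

apoapsis radius ≈ 13000 km

r_p = 3.653×10⁶ m.
Specific energy ε = v²/2 − μ/r = -2.578×10⁶ J/kg, so a = −μ/(2ε) = 8.306×10⁶ m.
The apsides satisfy r_p + r_a = 2a, so the apoapsis radius is 2a − r_p = 1.296×10⁷ m = 12959 km.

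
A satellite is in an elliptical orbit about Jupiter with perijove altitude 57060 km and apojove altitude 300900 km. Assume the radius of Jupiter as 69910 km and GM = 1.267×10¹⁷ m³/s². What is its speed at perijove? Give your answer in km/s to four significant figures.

v ≈ 38.56 km/s

r_p = 69910 + 57060 = 126970 km = 1.2697×10⁸ m.
r_a = 69910 + 300900 = 370810 km = 3.7081×10⁸ m.
Semi-major axis a = (r_p + r_a)/2 = 2.4889×10⁵ km = 2.489×10⁸ m.
Vis-viva: v² = μ(2/r − 1/a) = 1.267×10¹⁷ × (1.575×10⁻⁸ − 4.018×10⁻⁹) = 1.487×10⁹ m²/s².
v = 38560 m/s = 38.56 km/s.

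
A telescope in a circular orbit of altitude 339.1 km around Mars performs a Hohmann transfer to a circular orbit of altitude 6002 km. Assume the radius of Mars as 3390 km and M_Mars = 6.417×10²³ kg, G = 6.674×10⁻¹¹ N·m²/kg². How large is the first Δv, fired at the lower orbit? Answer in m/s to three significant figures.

Δv ≈ 666 m/s

μ = GM = 6.674×10⁻¹¹ × 6.417×10²³ = 4.283×10¹³ m³/s².
r₁ = 3390 + 339.1 = 3729.1 km = 3.7291×10⁶ m.
r₂ = 3390 + 6002 = 9392.0 km = 9.3920×10⁶ m.
Transfer ellipse a_t = (r₁ + r₂)/2 = 6.561×10⁶ m.
At r₁: circular v_c1 = √(μ/r₁) = 3389 m/s; transfer-periapsis v_p = √[μ(2/r₁ − 1/a_t)] = 4055 m/s.
Δv₁ = v_p − v_c1 = 665.9 m/s.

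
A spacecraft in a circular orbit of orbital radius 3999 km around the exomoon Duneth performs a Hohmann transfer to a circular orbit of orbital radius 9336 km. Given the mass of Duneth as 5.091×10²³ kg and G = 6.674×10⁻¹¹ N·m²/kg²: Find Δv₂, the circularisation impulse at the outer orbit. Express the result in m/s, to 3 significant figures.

μ = GM = 6.674×10⁻¹¹ × 5.091×10²³ = 3.398×10¹³ m³/s².
r₁ = 3999 km = 3.999×10⁶ m.
r₂ = 9336 km = 9.336×10⁶ m.
Transfer ellipse a_t = (r₁ + r₂)/2 = 6.668×10⁶ m.
At r₁: circular v_c1 = √(μ/r₁) = 2915 m/s; transfer-periapsis v_p = √[μ(2/r₁ − 1/a_t)] = 3449 m/s.
At r₂: circular v_c2 = √(μ/r₂) = 1908 m/s; transfer-apoapsis v_a = √[μ(2/r₂ − 1/a_t)] = 1477 m/s.
Δv₂ = v_c2 − v_a = 430.3 m/s.

Δv ≈ 430 m/s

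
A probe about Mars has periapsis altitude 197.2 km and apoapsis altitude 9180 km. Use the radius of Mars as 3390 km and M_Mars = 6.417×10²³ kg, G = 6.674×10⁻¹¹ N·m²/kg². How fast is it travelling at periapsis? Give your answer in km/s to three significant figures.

v ≈ 4.31 km/s

μ = GM = 6.674×10⁻¹¹ × 6.417×10²³ = 4.283×10¹³ m³/s².
r_p = 3390 + 197.2 = 3587.2 km = 3.5872×10⁶ m.
r_a = 3390 + 9180 = 12570 km = 1.2570×10⁷ m.
Semi-major axis a = (r_p + r_a)/2 = 8078.6 km = 8.079×10⁶ m.
Vis-viva: v² = μ(2/r − 1/a) = 4.283×10¹³ × (5.575×10⁻⁷ − 1.238×10⁻⁷) = 1.858×10⁷ m²/s².
v = 4310 m/s = 4.310 km/s.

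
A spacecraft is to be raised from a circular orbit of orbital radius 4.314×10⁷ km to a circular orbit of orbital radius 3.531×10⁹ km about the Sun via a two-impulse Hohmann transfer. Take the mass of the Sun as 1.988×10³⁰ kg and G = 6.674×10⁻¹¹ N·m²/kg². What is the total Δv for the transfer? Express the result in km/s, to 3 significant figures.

Δv_total ≈ 27.7 km/s

μ = GM = 6.674×10⁻¹¹ × 1.988×10³⁰ = 1.327×10²⁰ m³/s².
r₁ = 4.314×10⁷ km = 4.314×10¹⁰ m.
r₂ = 3.531×10⁹ km = 3.531×10¹² m.
Transfer ellipse a_t = (r₁ + r₂)/2 = 1.787×10¹² m.
At r₁: circular v_c1 = √(μ/r₁) = 55460 m/s; transfer-perihelion v_p = √[μ(2/r₁ − 1/a_t)] = 77950 m/s.
Δv₁ = v_p − v_c1 = 22500 m/s.
At r₂: circular v_c2 = √(μ/r₂) = 6130 m/s; transfer-aphelion v_a = √[μ(2/r₂ − 1/a_t)] = 952.4 m/s.
Δv₂ = v_c2 − v_a = 5177 m/s.
Total Δv = Δv₁ + Δv₂ = 27670 m/s = 27.67 km/s.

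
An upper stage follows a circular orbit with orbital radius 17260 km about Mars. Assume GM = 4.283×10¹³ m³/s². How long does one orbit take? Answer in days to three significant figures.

T ≈ 0.797 days

r = 17260 km = 1.726×10⁷ m.
Kepler's third law: T = 2π√(r³/μ) = 2π√((1.726×10⁷)³ / 4.283×10¹³).
r³/μ = 1.201×10⁸ s², so T = 2π × 1.096×10⁴ = 6.884×10⁴ s.
Converting: 6.884×10⁴ s ÷ 86400 = 0.7968 days.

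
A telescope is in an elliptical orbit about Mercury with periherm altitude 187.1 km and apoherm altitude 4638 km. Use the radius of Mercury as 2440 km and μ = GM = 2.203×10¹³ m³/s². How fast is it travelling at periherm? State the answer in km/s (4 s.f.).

v ≈ 3.497 km/s

r_p = 2440 + 187.1 = 2627.1 km = 2.6271×10⁶ m.
r_a = 2440 + 4638 = 7078.0 km = 7.0780×10⁶ m.
Semi-major axis a = (r_p + r_a)/2 = 4852.6 km = 4.853×10⁶ m.
Vis-viva: v² = μ(2/r − 1/a) = 2.203×10¹³ × (7.613×10⁻⁷ − 2.061×10⁻⁷) = 1.223×10⁷ m²/s².
v = 3497 m/s = 3.497 km/s.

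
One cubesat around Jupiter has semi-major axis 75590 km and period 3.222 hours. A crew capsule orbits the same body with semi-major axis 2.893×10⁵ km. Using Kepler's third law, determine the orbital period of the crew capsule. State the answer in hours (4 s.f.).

Kepler's third law: T² ∝ a³, so T₂ = T₁ (a₂/a₁)^(3/2).
a₂/a₁ = 3.827, (a₂/a₁)^(3/2) = 7.487.
T₂ = 3.222 × 7.487 = 24.12 hours.

T₂ ≈ 24.12 hours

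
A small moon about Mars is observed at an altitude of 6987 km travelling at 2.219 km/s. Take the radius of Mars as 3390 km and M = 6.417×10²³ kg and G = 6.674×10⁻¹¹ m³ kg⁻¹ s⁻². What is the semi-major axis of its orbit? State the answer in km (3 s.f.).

a ≈ 12900 km

μ = GM = 6.674×10⁻¹¹ × 6.417×10²³ = 4.283×10¹³ m³/s².
r = 3390 + 6987 = 10377 km = 1.038×10⁷ m.
Vis-viva rearranged: 1/a = 2/r − v²/μ = 1.927×10⁻⁷ − 1.150×10⁻⁷ = 7.776×10⁻⁸ m⁻¹.
a = 1.286×10⁷ m = 12860 km.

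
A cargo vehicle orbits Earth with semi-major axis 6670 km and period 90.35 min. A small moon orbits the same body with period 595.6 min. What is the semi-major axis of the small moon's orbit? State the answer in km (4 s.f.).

Kepler's third law: a³ ∝ T², so a₂ = a₁ (T₂/T₁)^(2/3).
T₂/T₁ = 6.592, (T₂/T₁)^(2/3) = 3.516.
a₂ = 6670 × 3.516 = 23450 km.

a₂ ≈ 23450 km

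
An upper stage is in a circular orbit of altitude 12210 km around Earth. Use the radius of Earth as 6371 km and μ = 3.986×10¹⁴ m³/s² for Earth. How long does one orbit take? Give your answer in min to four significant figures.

r = 6371 + 12210 = 18581 km = 1.8581×10⁷ m.
Kepler's third law: T = 2π√(r³/μ) = 2π√((1.858×10⁷)³ / 3.986×10¹⁴).
r³/μ = 1.609×10⁷ s², so T = 2π × 4.012×10³ = 2.521×10⁴ s.
Converting: 2.521×10⁴ s ÷ 60.00 = 420.1 min.

T ≈ 420.1 min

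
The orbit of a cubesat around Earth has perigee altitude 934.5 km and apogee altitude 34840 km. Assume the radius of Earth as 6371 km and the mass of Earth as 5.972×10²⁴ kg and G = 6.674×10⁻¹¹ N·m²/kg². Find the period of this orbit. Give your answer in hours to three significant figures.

T ≈ 10.4 hours

μ = GM = 6.674×10⁻¹¹ × 5.972×10²⁴ = 3.986×10¹⁴ m³/s².
r_p = 6371 + 934.5 = 7305.5 km = 7.3055×10⁶ m.
r_a = 6371 + 34840 = 41211 km = 4.1211×10⁷ m.
Semi-major axis a = (r_p + r_a)/2 = (7305.5 + 41211)/2 = 24258 km = 2.426×10⁷ m.
By Kepler's third law T = 2π√(a³/μ) = 2π × 5.985×10³ = 3.760×10⁴ s.
= 10.45 hours.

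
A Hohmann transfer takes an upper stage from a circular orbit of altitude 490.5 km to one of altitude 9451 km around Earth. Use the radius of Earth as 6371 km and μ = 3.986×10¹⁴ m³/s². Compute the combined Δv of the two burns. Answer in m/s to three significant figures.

r₁ = 6371 + 490.5 = 6861.5 km = 6.8615×10⁶ m.
r₂ = 6371 + 9451 = 15822 km = 1.5822×10⁷ m.
Transfer ellipse a_t = (r₁ + r₂)/2 = 1.134×10⁷ m.
At r₁: circular v_c1 = √(μ/r₁) = 7622 m/s; transfer-perigee v_p = √[μ(2/r₁ − 1/a_t)] = 9002 m/s.
Δv₁ = v_p − v_c1 = 1380 m/s.
At r₂: circular v_c2 = √(μ/r₂) = 5019 m/s; transfer-apogee v_a = √[μ(2/r₂ − 1/a_t)] = 3904 m/s.
Δv₂ = v_c2 − v_a = 1115 m/s.
Total Δv = Δv₁ + Δv₂ = 2496 m/s.

Δv_total ≈ 2500 m/s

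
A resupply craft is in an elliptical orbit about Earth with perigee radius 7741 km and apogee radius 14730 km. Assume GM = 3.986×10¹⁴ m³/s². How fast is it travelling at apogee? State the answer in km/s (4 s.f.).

v ≈ 4.318 km/s

Semi-major axis a = (r_p + r_a)/2 = 11236 km = 1.124×10⁷ m.
Vis-viva: v² = μ(2/r − 1/a) = 3.986×10¹⁴ × (1.358×10⁻⁷ − 8.900×10⁻⁸) = 1.864×10⁷ m²/s².
v = 4318 m/s = 4.318 km/s.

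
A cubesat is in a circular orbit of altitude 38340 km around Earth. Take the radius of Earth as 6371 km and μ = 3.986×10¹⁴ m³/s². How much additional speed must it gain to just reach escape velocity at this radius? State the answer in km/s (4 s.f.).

Δv ≈ 1.237 km/s

r = 6371 + 38340 = 44711 km = 4.4711×10⁷ m.
Circular speed v_c = √(μ/r) = 2986 m/s.
Escape speed v_esc = √(2μ/r) = √2 × v_c = 4223 m/s.
Δv = v_esc − v_c = 1237 m/s = 1.237 km/s.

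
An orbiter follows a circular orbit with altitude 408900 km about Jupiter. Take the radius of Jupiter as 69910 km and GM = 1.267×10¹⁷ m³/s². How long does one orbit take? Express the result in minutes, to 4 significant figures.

T ≈ 3082 minutes

r = 69910 + 408900 = 478810 km = 4.7881×10⁸ m.
Kepler's third law: T = 2π√(r³/μ) = 2π√((4.788×10⁸)³ / 1.267×10¹⁷).
r³/μ = 8.664×10⁸ s², so T = 2π × 2.943×10⁴ = 1.849×10⁵ s.
Converting: 1.849×10⁵ s ÷ 60.00 = 3082 minutes.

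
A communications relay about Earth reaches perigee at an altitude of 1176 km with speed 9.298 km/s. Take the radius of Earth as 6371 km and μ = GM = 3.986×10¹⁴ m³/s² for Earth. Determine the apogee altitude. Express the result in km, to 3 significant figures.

r_p = 6371 + 1176 = 7547.0 km = 7.547×10⁶ m.
Specific energy ε = v²/2 − μ/r = -9.589×10⁶ J/kg, so a = −μ/(2ε) = 2.078×10⁷ m.
The apsides satisfy r_p + r_a = 2a, so the apogee radius is 2a − r_p = 3.402×10⁷ m = 34020 km.
Apogee altitude = 34020 − 6371 = 27649 km.

apogee altitude ≈ 27600 km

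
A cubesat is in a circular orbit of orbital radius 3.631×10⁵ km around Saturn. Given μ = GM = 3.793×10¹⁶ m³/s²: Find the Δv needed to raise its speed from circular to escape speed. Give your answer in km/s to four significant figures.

Δv ≈ 4.234 km/s

r = 3.631×10⁵ km = 3.631×10⁸ m.
Circular speed v_c = √(μ/r) = 10220 m/s.
Escape speed v_esc = √(2μ/r) = √2 × v_c = 14450 m/s.
Δv = v_esc − v_c = 4234 m/s = 4.234 km/s.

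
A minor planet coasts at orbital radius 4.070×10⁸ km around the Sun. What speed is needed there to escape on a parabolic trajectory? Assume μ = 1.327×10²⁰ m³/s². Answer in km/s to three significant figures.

v_esc ≈ 25.5 km/s

r = 4.070×10⁸ km = 4.070×10¹¹ m.
Escape speed v_esc = √(2μ/r) = √(2 × 1.327×10²⁰ / 4.070×10¹¹) = √(6.521×10⁸) = 25540 m/s.
= 25.54 km/s.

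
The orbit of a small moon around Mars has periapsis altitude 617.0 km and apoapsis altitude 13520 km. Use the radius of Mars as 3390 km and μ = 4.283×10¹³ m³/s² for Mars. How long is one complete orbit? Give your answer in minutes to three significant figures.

r_p = 3390 + 617.0 = 4007.0 km = 4.0070×10⁶ m.
r_a = 3390 + 13520 = 16910 km = 1.6910×10⁷ m.
Semi-major axis a = (r_p + r_a)/2 = (4007.0 + 16910)/2 = 10458 km = 1.046×10⁷ m.
By Kepler's third law T = 2π√(a³/μ) = 2π × 5.168×10³ = 3.247×10⁴ s.
= 541.2 minutes.

T ≈ 541 minutes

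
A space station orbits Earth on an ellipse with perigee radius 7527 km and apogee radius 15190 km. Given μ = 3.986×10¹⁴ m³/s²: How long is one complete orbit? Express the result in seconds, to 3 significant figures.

Semi-major axis a = (r_p + r_a)/2 = (7527.0 + 15190)/2 = 11358 km = 1.136×10⁷ m.
By Kepler's third law T = 2π√(a³/μ) = 2π × 1.917×10³ = 1.205×10⁴ s.

T ≈ 12000 seconds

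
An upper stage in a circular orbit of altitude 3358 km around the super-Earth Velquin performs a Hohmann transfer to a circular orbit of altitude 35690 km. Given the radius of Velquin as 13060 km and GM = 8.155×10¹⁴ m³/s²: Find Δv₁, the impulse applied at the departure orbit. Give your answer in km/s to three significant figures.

Δv ≈ 1.57 km/s

r₁ = 13060 + 3358 = 16418 km = 1.6418×10⁷ m.
r₂ = 13060 + 35690 = 48750 km = 4.8750×10⁷ m.
Transfer ellipse a_t = (r₁ + r₂)/2 = 3.258×10⁷ m.
At r₁: circular v_c1 = √(μ/r₁) = 7048 m/s; transfer-periapsis v_p = √[μ(2/r₁ − 1/a_t)] = 8621 m/s.
Δv₁ = v_p − v_c1 = 1573 m/s.
= 1.573 km/s.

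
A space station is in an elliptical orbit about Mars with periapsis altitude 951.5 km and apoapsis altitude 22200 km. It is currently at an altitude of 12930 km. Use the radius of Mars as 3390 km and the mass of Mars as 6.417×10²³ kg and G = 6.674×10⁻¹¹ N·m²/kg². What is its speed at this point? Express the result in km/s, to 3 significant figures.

v ≈ 1.54 km/s

μ = GM = 6.674×10⁻¹¹ × 6.417×10²³ = 4.283×10¹³ m³/s².
r_p = 3390 + 951.5 = 4341.5 km = 4.3415×10⁶ m.
r_a = 3390 + 22200 = 25590 km = 2.5590×10⁷ m.
r = 3390 + 12930 = 16320 km = 1.632×10⁷ m.
Semi-major axis a = (r_p + r_a)/2 = 14966 km = 1.497×10⁷ m.
Vis-viva: v² = μ(2/r − 1/a) = 4.283×10¹³ × (1.225×10⁻⁷ − 6.682×10⁻⁸) = 2.387×10⁶ m²/s².
v = 1545 m/s = 1.545 km/s.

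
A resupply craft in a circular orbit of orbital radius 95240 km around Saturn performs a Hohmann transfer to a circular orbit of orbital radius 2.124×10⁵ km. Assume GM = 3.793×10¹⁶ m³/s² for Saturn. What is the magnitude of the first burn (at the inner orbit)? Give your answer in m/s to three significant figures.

r₁ = 95240 km = 9.524×10⁷ m.
r₂ = 2.124×10⁵ km = 2.124×10⁸ m.
Transfer ellipse a_t = (r₁ + r₂)/2 = 1.538×10⁸ m.
At r₁: circular v_c1 = √(μ/r₁) = 19960 m/s; transfer-perikrone v_p = √[μ(2/r₁ − 1/a_t)] = 23450 m/s.
Δv₁ = v_p − v_c1 = 3494 m/s.

Δv ≈ 3490 m/s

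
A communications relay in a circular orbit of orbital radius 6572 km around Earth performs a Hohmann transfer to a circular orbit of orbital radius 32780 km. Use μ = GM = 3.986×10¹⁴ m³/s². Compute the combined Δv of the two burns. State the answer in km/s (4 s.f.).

r₁ = 6572 km = 6.572×10⁶ m.
r₂ = 32780 km = 3.278×10⁷ m.
Transfer ellipse a_t = (r₁ + r₂)/2 = 1.968×10⁷ m.
At r₁: circular v_c1 = √(μ/r₁) = 7788 m/s; transfer-perigee v_p = √[μ(2/r₁ − 1/a_t)] = 10050 m/s.
Δv₁ = v_p − v_c1 = 2264 m/s.
At r₂: circular v_c2 = √(μ/r₂) = 3487 m/s; transfer-apogee v_a = √[μ(2/r₂ − 1/a_t)] = 2015 m/s.
Δv₂ = v_c2 − v_a = 1472 m/s.
Total Δv = Δv₁ + Δv₂ = 3736 m/s = 3.736 km/s.

Δv_total ≈ 3.736 km/s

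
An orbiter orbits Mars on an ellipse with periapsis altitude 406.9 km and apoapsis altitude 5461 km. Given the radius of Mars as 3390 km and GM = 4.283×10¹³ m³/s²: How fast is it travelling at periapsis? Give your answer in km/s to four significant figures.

v ≈ 3.973 km/s

r_p = 3390 + 406.9 = 3796.9 km = 3.7969×10⁶ m.
r_a = 3390 + 5461 = 8851.0 km = 8.8510×10⁶ m.
Semi-major axis a = (r_p + r_a)/2 = 6323.9 km = 6.324×10⁶ m.
Vis-viva: v² = μ(2/r − 1/a) = 4.283×10¹³ × (5.267×10⁻⁷ − 1.581×10⁻⁷) = 1.579×10⁷ m²/s².
v = 3973 m/s = 3.973 km/s.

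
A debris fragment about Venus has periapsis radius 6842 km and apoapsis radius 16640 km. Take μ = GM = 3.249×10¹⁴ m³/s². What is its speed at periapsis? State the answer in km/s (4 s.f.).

Semi-major axis a = (r_p + r_a)/2 = 11741 km = 1.174×10⁷ m.
Vis-viva: v² = μ(2/r − 1/a) = 3.249×10¹⁴ × (2.923×10⁻⁷ − 8.517×10⁻⁸) = 6.730×10⁷ m²/s².
v = 8204 m/s = 8.204 km/s.

v ≈ 8.204 km/s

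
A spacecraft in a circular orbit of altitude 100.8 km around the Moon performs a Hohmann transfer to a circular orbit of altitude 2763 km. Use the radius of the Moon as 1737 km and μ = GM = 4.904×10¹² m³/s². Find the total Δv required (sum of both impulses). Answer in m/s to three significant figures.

r₁ = 1737 + 100.8 = 1837.8 km = 1.8378×10⁶ m.
r₂ = 1737 + 2763 = 4500.0 km = 4.5000×10⁶ m.
Transfer ellipse a_t = (r₁ + r₂)/2 = 3.169×10⁶ m.
At r₁: circular v_c1 = √(μ/r₁) = 1634 m/s; transfer-perilune v_p = √[μ(2/r₁ − 1/a_t)] = 1947 m/s.
Δv₁ = v_p − v_c1 = 313.1 m/s.
At r₂: circular v_c2 = √(μ/r₂) = 1044 m/s; transfer-apolune v_a = √[μ(2/r₂ − 1/a_t)] = 795.0 m/s.
Δv₂ = v_c2 − v_a = 248.9 m/s.
Total Δv = Δv₁ + Δv₂ = 562.0 m/s.

Δv_total ≈ 562 m/s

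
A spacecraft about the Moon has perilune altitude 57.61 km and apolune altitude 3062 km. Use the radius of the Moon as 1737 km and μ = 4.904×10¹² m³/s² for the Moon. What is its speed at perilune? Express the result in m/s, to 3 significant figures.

v ≈ 1990 m/s

r_p = 1737 + 57.61 = 1794.6 km = 1.7946×10⁶ m.
r_a = 1737 + 3062 = 4799.0 km = 4.7990×10⁶ m.
Semi-major axis a = (r_p + r_a)/2 = 3296.8 km = 3.297×10⁶ m.
Vis-viva: v² = μ(2/r − 1/a) = 4.904×10¹² × (1.114×10⁻⁶ − 3.033×10⁻⁷) = 3.978×10⁶ m²/s².
v = 1994 m/s.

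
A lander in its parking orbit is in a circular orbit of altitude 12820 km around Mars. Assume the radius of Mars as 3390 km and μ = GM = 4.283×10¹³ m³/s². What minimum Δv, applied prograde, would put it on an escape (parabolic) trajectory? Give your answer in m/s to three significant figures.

r = 3390 + 12820 = 16210 km = 1.6210×10⁷ m.
Circular speed v_c = √(μ/r) = 1625 m/s.
Escape speed v_esc = √(2μ/r) = √2 × v_c = 2299 m/s.
Δv = v_esc − v_c = 673.3 m/s.

Δv ≈ 673 m/s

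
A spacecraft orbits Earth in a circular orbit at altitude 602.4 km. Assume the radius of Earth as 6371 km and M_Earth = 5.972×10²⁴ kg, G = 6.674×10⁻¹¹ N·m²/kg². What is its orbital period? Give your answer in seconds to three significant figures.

T ≈ 5800 seconds

μ = GM = 6.674×10⁻¹¹ × 5.972×10²⁴ = 3.986×10¹⁴ m³/s².
r = 6371 + 602.4 = 6973.4 km = 6.9734×10⁶ m.
Kepler's third law: T = 2π√(r³/μ) = 2π√((6.973×10⁶)³ / 3.986×10¹⁴).
r³/μ = 8.508×10⁵ s², so T = 2π × 9.224×10² = 5.796×10³ s.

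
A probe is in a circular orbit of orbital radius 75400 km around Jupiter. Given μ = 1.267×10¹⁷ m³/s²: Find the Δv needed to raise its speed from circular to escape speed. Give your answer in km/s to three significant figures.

Δv ≈ 17.0 km/s

r = 75400 km = 7.540×10⁷ m.
Circular speed v_c = √(μ/r) = 40990 m/s.
Escape speed v_esc = √(2μ/r) = √2 × v_c = 57970 m/s.
Δv = v_esc − v_c = 16980 m/s = 16.98 km/s.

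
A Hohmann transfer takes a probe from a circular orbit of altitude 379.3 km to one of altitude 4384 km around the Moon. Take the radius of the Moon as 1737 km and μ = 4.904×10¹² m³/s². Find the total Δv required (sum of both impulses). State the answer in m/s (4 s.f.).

Δv_total ≈ 587.0 m/s

r₁ = 1737 + 379.3 = 2116.3 km = 2.1163×10⁶ m.
r₂ = 1737 + 4384 = 6121.0 km = 6.1210×10⁶ m.
Transfer ellipse a_t = (r₁ + r₂)/2 = 4.119×10⁶ m.
At r₁: circular v_c1 = √(μ/r₁) = 1522 m/s; transfer-perilune v_p = √[μ(2/r₁ − 1/a_t)] = 1856 m/s.
Δv₁ = v_p − v_c1 = 333.5 m/s.
At r₂: circular v_c2 = √(μ/r₂) = 895.1 m/s; transfer-apolune v_a = √[μ(2/r₂ − 1/a_t)] = 641.6 m/s.
Δv₂ = v_c2 − v_a = 253.5 m/s.
Total Δv = Δv₁ + Δv₂ = 587.0 m/s.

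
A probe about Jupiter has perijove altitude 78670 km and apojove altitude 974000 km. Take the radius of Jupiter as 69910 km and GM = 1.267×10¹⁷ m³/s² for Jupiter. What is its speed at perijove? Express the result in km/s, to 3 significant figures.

v ≈ 38.6 km/s

r_p = 69910 + 78670 = 148580 km = 1.4858×10⁸ m.
r_a = 69910 + 974000 = 1043900 km = 1.0439×10⁹ m.
Semi-major axis a = (r_p + r_a)/2 = 5.9624×10⁵ km = 5.962×10⁸ m.
Vis-viva: v² = μ(2/r − 1/a) = 1.267×10¹⁷ × (1.346×10⁻⁸ − 1.677×10⁻⁹) = 1.493×10⁹ m²/s².
v = 38640 m/s = 38.64 km/s.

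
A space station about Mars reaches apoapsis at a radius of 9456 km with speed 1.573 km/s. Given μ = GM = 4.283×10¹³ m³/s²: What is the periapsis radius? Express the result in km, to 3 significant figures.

periapsis radius ≈ 3550 km

r_a = 9.456×10⁶ m.
Specific energy ε = v²/2 − μ/r = -3.292×10⁶ J/kg, so a = −μ/(2ε) = 6.505×10⁶ m.
The apsides satisfy r_p + r_a = 2a, so the periapsis radius is 2a − r_a = 3.553×10⁶ m = 3553.4 km.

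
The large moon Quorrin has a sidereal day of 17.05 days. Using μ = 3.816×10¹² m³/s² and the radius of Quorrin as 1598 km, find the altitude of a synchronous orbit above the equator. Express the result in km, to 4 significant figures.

h_sync ≈ 57820 km

T = 17.05 days = 1.473×10⁶ s.
A synchronous orbit has period T, so by Kepler's third law a = (μT²/4π²)^(1/3).
μT²/4π² = 3.816×10¹² × (1.473×10⁶)² / 39.48 = 2.098×10²³ m³.
a = 5.942×10⁷ m = 59417 km.
Altitude h = a − R = 59417 − 1598 = 57819 km.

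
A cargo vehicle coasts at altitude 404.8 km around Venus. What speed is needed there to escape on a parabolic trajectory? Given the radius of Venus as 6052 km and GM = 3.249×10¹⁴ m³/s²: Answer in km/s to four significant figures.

r = 6052 + 404.8 = 6456.8 km = 6.4568×10⁶ m.
Escape speed v_esc = √(2μ/r) = √(2 × 3.249×10¹⁴ / 6.457×10⁶) = √(1.006×10⁸) = 10030 m/s.
= 10.03 km/s.

v_esc ≈ 10.03 km/s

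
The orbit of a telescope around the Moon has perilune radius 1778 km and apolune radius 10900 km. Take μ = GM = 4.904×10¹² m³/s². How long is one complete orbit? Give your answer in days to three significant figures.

T ≈ 0.524 days

Semi-major axis a = (r_p + r_a)/2 = (1778.0 + 10900)/2 = 6339.0 km = 6.339×10⁶ m.
By Kepler's third law T = 2π√(a³/μ) = 2π × 7.207×10³ = 4.528×10⁴ s.
= 0.5241 days.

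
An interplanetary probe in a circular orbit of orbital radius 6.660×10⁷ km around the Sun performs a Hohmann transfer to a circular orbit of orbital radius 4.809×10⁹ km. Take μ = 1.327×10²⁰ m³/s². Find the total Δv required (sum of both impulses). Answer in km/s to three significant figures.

r₁ = 6.660×10⁷ km = 6.660×10¹⁰ m.
r₂ = 4.809×10⁹ km = 4.809×10¹² m.
Transfer ellipse a_t = (r₁ + r₂)/2 = 2.438×10¹² m.
At r₁: circular v_c1 = √(μ/r₁) = 44640 m/s; transfer-perihelion v_p = √[μ(2/r₁ − 1/a_t)] = 62690 m/s.
Δv₁ = v_p − v_c1 = 18060 m/s.
At r₂: circular v_c2 = √(μ/r₂) = 5253 m/s; transfer-aphelion v_a = √[μ(2/r₂ − 1/a_t)] = 868.3 m/s.
Δv₂ = v_c2 − v_a = 4385 m/s.
Total Δv = Δv₁ + Δv₂ = 22440 m/s = 22.44 km/s.

Δv_total ≈ 22.4 km/s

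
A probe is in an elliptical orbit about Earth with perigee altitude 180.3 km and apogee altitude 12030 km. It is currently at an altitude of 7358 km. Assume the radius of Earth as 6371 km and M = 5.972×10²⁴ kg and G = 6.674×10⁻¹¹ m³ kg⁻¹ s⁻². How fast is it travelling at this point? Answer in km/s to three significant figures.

v ≈ 5.11 km/s

μ = GM = 6.674×10⁻¹¹ × 5.972×10²⁴ = 3.986×10¹⁴ m³/s².
r_p = 6371 + 180.3 = 6551.3 km = 6.5513×10⁶ m.
r_a = 6371 + 12030 = 18401 km = 1.8401×10⁷ m.
r = 6371 + 7358 = 13729 km = 1.373×10⁷ m.
Semi-major axis a = (r_p + r_a)/2 = 12476 km = 1.248×10⁷ m.
Vis-viva: v² = μ(2/r − 1/a) = 3.986×10¹⁴ × (1.457×10⁻⁷ − 8.015×10⁻⁸) = 2.612×10⁷ m²/s².
v = 5110 m/s = 5.110 km/s.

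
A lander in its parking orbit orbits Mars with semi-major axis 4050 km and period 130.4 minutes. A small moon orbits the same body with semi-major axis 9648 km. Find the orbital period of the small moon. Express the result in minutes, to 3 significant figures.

T₂ ≈ 479 minutes

Kepler's third law: T² ∝ a³, so T₂ = T₁ (a₂/a₁)^(3/2).
a₂/a₁ = 2.382, (a₂/a₁)^(3/2) = 3.677.
T₂ = 130.4 × 3.677 = 479.5 minutes.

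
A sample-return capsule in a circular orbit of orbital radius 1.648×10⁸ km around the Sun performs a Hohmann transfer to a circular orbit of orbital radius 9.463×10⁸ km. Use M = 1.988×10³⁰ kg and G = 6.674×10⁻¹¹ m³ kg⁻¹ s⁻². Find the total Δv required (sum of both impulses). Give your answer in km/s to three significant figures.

Δv_total ≈ 14.0 km/s

μ = GM = 6.674×10⁻¹¹ × 1.988×10³⁰ = 1.327×10²⁰ m³/s².
r₁ = 1.648×10⁸ km = 1.648×10¹¹ m.
r₂ = 9.463×10⁸ km = 9.463×10¹¹ m.
Transfer ellipse a_t = (r₁ + r₂)/2 = 5.556×10¹¹ m.
At r₁: circular v_c1 = √(μ/r₁) = 28370 m/s; transfer-perihelion v_p = √[μ(2/r₁ − 1/a_t)] = 37030 m/s.
Δv₁ = v_p − v_c1 = 8658 m/s.
At r₂: circular v_c2 = √(μ/r₂) = 11840 m/s; transfer-aphelion v_a = √[μ(2/r₂ − 1/a_t)] = 6449 m/s.
Δv₂ = v_c2 − v_a = 5392 m/s.
Total Δv = Δv₁ + Δv₂ = 14050 m/s = 14.05 km/s.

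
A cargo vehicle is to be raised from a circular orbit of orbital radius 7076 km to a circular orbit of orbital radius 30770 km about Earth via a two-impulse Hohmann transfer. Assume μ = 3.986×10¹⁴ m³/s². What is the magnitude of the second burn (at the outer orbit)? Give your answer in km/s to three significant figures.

r₁ = 7076 km = 7.076×10⁶ m.
r₂ = 30770 km = 3.077×10⁷ m.
Transfer ellipse a_t = (r₁ + r₂)/2 = 1.892×10⁷ m.
At r₁: circular v_c1 = √(μ/r₁) = 7505 m/s; transfer-perigee v_p = √[μ(2/r₁ − 1/a_t)] = 9571 m/s.
At r₂: circular v_c2 = √(μ/r₂) = 3599 m/s; transfer-apogee v_a = √[μ(2/r₂ − 1/a_t)] = 2201 m/s.
Δv₂ = v_c2 − v_a = 1398 m/s.
= 1.398 km/s.

Δv ≈ 1.40 km/s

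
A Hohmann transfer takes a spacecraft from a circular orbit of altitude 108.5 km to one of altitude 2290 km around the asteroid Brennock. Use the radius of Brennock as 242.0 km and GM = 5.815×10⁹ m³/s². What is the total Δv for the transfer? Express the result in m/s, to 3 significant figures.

r₁ = 242.0 + 108.5 = 350.50 km = 3.5050×10⁵ m.
r₂ = 242.0 + 2290 = 2532.0 km = 2.5320×10⁶ m.
Transfer ellipse a_t = (r₁ + r₂)/2 = 1.441×10⁶ m.
At r₁: circular v_c1 = √(μ/r₁) = 128.8 m/s; transfer-periapsis v_p = √[μ(2/r₁ − 1/a_t)] = 170.7 m/s.
Δv₁ = v_p − v_c1 = 41.92 m/s.
At r₂: circular v_c2 = √(μ/r₂) = 47.92 m/s; transfer-apoapsis v_a = √[μ(2/r₂ − 1/a_t)] = 23.63 m/s.
Δv₂ = v_c2 − v_a = 24.29 m/s.
Total Δv = Δv₁ + Δv₂ = 66.21 m/s.

Δv_total ≈ 66.2 m/s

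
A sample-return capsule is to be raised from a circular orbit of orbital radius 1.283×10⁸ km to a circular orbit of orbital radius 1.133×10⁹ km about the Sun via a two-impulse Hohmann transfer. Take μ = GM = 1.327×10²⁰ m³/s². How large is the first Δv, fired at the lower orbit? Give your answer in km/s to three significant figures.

Δv ≈ 10.9 km/s

r₁ = 1.283×10⁸ km = 1.283×10¹¹ m.
r₂ = 1.133×10⁹ km = 1.133×10¹² m.
Transfer ellipse a_t = (r₁ + r₂)/2 = 6.306×10¹¹ m.
At r₁: circular v_c1 = √(μ/r₁) = 32160 m/s; transfer-perihelion v_p = √[μ(2/r₁ − 1/a_t)] = 43110 m/s.
Δv₁ = v_p − v_c1 = 10950 m/s.
= 10.95 km/s.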